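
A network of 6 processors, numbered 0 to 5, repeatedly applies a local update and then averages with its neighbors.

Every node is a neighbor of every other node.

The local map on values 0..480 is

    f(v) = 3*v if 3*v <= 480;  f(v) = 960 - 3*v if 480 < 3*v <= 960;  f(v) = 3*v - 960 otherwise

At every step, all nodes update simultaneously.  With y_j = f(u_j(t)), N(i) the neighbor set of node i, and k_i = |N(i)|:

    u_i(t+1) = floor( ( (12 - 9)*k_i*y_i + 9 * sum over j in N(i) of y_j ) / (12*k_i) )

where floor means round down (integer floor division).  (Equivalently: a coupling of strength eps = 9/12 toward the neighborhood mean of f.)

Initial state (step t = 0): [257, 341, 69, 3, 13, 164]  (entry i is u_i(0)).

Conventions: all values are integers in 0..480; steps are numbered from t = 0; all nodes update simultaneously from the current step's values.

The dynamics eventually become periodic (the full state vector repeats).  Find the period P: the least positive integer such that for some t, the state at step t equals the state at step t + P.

Answer: 8
Key observation: The state at step 6, [270, 270, 270, 270, 270, 270], reappears at step 14 — and no state repeats earlier — so the cycle the system enters has period 8.

Derivation:
t=0: [257, 341, 69, 3, 13, 164]
t=1: [165, 152, 166, 147, 150, 193]
t=2: [444, 443, 444, 442, 443, 436]
t=3: [366, 366, 366, 366, 366, 364]
t=4: [137, 137, 137, 137, 137, 136]
t=5: [410, 410, 410, 410, 410, 410]
t=6: [270, 270, 270, 270, 270, 270]
t=7: [150, 150, 150, 150, 150, 150]
t=8: [450, 450, 450, 450, 450, 450]
t=9: [390, 390, 390, 390, 390, 390]
t=10: [210, 210, 210, 210, 210, 210]
t=11: [330, 330, 330, 330, 330, 330]
t=12: [30, 30, 30, 30, 30, 30]
t=13: [90, 90, 90, 90, 90, 90]
t=14: [270, 270, 270, 270, 270, 270]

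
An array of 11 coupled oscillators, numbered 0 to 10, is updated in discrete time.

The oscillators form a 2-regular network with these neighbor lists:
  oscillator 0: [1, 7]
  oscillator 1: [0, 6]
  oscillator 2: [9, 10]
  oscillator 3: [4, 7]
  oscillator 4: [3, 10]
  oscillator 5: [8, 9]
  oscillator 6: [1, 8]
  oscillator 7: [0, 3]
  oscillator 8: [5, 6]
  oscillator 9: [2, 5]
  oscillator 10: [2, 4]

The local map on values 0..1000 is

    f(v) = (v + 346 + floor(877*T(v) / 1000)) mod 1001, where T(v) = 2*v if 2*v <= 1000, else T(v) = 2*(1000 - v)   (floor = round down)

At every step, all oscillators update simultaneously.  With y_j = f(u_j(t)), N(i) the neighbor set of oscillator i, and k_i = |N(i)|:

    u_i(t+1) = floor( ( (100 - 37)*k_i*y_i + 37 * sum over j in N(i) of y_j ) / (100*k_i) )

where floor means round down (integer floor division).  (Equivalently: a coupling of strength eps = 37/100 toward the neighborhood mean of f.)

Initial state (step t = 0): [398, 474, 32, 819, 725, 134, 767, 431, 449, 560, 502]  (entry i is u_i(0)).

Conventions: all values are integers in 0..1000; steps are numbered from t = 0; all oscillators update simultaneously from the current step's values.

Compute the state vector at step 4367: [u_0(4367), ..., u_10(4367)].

Answer: [626, 626, 626, 626, 626, 626, 626, 626, 626, 626, 626]
Key observation: The state at step 19, [626, 626, 626, 626, 626, 626, 626, 626, 626, 626, 626], reappears at step 20: the system is in a cycle of period 1 from step 19 on.  Therefore the state at step 4367 equals the state at step 19 + ((4367 - 19) mod 1) = 19, which is [626, 626, 626, 626, 626, 626, 626, 626, 626, 626, 626].

Derivation:
t=0: [398, 474, 32, 819, 725, 134, 767, 431, 449, 560, 502]
t=1: [496, 587, 531, 503, 569, 682, 555, 505, 594, 638, 636]
t=2: [701, 670, 668, 709, 669, 602, 670, 716, 643, 625, 642]
t=3: [572, 588, 604, 568, 592, 635, 596, 561, 615, 624, 606]
t=4: [666, 656, 640, 667, 653, 624, 647, 673, 634, 629, 644]
t=5: [596, 603, 616, 596, 605, 625, 611, 592, 619, 623, 612]
t=6: [648, 643, 633, 648, 642, 628, 638, 650, 632, 629, 637]
t=7: [610, 613, 621, 610, 614, 624, 617, 608, 621, 623, 617]
t=8: [638, 636, 630, 638, 636, 628, 633, 639, 630, 629, 633]
t=9: [617, 619, 622, 617, 619, 624, 621, 617, 623, 624, 621]
t=10: [632, 631, 629, 632, 631, 628, 630, 633, 629, 628, 630]
t=11: [622, 622, 624, 622, 622, 624, 623, 621, 624, 624, 623]
t=12: [630, 629, 628, 630, 629, 628, 629, 630, 628, 628, 629]
t=13: [623, 623, 624, 623, 623, 625, 624, 623, 624, 625, 624]
t=14: [629, 628, 627, 629, 628, 627, 628, 629, 627, 627, 628]
t=15: [624, 624, 625, 624, 624, 626, 625, 624, 625, 626, 625]
t=16: [628, 627, 626, 628, 627, 626, 627, 628, 626, 626, 627]
t=17: [625, 625, 626, 625, 625, 626, 626, 625, 626, 626, 626]
t=18: [627, 626, 626, 627, 626, 626, 626, 627, 626, 626, 626]
t=19: [626, 626, 626, 626, 626, 626, 626, 626, 626, 626, 626]
t=20: [626, 626, 626, 626, 626, 626, 626, 626, 626, 626, 626]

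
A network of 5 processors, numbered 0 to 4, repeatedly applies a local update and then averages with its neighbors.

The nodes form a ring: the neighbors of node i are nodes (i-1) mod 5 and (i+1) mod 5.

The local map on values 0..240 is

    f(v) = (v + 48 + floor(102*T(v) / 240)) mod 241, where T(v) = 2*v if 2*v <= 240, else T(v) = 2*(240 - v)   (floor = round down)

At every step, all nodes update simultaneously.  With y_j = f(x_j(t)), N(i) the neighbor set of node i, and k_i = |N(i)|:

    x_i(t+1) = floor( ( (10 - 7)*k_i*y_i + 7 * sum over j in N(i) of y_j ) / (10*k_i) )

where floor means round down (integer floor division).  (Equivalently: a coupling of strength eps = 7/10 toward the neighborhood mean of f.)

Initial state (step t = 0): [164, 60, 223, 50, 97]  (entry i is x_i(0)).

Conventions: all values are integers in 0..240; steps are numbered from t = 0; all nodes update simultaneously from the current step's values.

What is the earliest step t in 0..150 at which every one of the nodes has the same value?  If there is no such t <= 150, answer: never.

Answer: 9
Key observation: Synchronization is absorbing here: once all nodes are equal they stay equal, and step 9 is the first all-equal step.

Derivation:
t=0: [164, 60, 223, 50, 97]  (not all equal)
t=1: [145, 75, 117, 136, 129]  (not all equal)
t=2: [85, 75, 82, 27, 31]  (not all equal)
t=3: [163, 197, 158, 135, 137]  (not all equal)
t=4: [35, 36, 35, 32, 32]  (not all equal)
t=5: [110, 112, 110, 108, 108]  (not all equal)
t=6: [10, 11, 10, 7, 7]  (not all equal)
t=7: [64, 66, 64, 62, 62]  (not all equal)
t=8: [166, 167, 166, 163, 163]  (not all equal)
t=9: [35, 35, 35, 35, 35]  (all equal)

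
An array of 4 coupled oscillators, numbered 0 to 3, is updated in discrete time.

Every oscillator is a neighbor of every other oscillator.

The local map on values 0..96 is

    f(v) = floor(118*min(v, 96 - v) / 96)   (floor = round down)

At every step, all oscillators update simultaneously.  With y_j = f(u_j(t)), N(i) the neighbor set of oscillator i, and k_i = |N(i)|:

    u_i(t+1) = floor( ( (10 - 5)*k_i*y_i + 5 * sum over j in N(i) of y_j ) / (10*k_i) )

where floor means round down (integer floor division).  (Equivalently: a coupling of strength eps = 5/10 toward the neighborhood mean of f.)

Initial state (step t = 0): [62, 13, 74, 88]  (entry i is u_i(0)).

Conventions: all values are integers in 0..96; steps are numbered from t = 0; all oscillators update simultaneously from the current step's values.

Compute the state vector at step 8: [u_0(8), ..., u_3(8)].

Answer: [57, 57, 57, 57]

Derivation:
t=0: [62, 13, 74, 88]
t=1: [29, 20, 24, 18]
t=2: [30, 26, 28, 25]
t=3: [33, 32, 33, 31]
t=4: [39, 39, 39, 38]
t=5: [46, 46, 46, 46]
t=6: [56, 56, 56, 56]
t=7: [49, 49, 49, 49]
t=8: [57, 57, 57, 57]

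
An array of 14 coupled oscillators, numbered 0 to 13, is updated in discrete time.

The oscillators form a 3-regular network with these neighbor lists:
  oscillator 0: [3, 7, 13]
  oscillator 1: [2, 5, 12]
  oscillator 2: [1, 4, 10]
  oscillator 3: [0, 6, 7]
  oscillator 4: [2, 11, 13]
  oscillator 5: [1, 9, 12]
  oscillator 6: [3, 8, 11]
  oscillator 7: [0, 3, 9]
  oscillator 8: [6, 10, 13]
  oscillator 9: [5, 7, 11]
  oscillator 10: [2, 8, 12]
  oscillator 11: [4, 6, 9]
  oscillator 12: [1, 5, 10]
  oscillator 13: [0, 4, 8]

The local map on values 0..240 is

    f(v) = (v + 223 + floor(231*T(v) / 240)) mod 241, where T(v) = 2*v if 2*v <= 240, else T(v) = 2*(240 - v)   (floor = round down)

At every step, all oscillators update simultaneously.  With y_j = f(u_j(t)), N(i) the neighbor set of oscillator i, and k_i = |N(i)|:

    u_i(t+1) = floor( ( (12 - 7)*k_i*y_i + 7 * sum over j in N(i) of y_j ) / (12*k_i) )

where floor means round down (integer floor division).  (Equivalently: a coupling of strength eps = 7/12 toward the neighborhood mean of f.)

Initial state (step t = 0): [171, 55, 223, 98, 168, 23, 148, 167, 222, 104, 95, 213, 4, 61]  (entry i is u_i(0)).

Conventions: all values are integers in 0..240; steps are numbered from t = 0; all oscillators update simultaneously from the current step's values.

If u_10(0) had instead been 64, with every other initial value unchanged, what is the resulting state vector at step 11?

Answer: [101, 59, 57, 162, 87, 92, 179, 161, 92, 177, 65, 183, 63, 51]
Key observation: This trace re-runs the system from the modified initial state.

Derivation:
t=0: [171, 55, 223, 98, 168, 23, 148, 167, 222, 104, 64, 213, 4, 61]
t=1: [64, 160, 168, 41, 97, 102, 80, 42, 175, 38, 208, 32, 167, 130]
t=2: [126, 48, 36, 137, 49, 54, 132, 113, 76, 81, 30, 96, 40, 79]
t=3: [105, 114, 97, 77, 114, 143, 91, 103, 155, 135, 104, 91, 105, 169]
t=4: [77, 58, 47, 105, 45, 68, 56, 82, 43, 55, 44, 33, 56, 54]
t=5: [165, 149, 122, 131, 112, 160, 105, 169, 121, 152, 117, 110, 146, 140]
t=6: [59, 68, 79, 61, 72, 60, 65, 56, 77, 57, 82, 60, 67, 71]
t=7: [160, 181, 204, 158, 188, 163, 173, 150, 199, 150, 208, 164, 182, 186]
t=8: [52, 34, 20, 54, 30, 47, 41, 60, 23, 59, 17, 47, 33, 32]
t=9: [127, 79, 51, 134, 74, 110, 101, 148, 60, 140, 45, 112, 77, 80]
t=10: [105, 166, 156, 69, 163, 121, 74, 73, 136, 68, 143, 88, 161, 175]
t=11: [101, 59, 57, 162, 87, 92, 179, 161, 92, 177, 65, 183, 63, 51]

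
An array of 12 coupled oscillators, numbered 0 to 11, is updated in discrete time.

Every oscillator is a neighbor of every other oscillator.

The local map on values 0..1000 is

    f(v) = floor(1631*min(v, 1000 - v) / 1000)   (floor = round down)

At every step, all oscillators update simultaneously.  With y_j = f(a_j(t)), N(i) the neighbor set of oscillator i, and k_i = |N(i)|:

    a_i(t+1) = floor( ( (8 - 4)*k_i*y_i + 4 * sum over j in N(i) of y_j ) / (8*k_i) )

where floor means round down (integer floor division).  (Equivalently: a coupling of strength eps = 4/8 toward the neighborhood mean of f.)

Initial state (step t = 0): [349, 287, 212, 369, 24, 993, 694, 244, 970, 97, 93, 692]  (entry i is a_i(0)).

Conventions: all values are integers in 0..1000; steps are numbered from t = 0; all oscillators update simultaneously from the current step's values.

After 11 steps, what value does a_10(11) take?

Answer: a_10(11) = 314

Derivation:
t=0: [349, 287, 212, 369, 24, 993, 694, 244, 970, 97, 93, 692]
t=1: [430, 384, 329, 445, 189, 177, 399, 352, 194, 244, 240, 400]
t=2: [598, 564, 523, 609, 420, 411, 575, 541, 423, 460, 457, 576]
t=3: [681, 707, 737, 673, 695, 688, 699, 724, 697, 725, 722, 698]
t=4: [499, 480, 457, 505, 489, 494, 485, 467, 487, 466, 469, 486]
t=5: [797, 783, 766, 794, 790, 793, 787, 773, 788, 773, 775, 787]
t=6: [342, 352, 365, 344, 347, 345, 349, 360, 348, 360, 358, 349]
t=7: [565, 573, 583, 567, 569, 568, 571, 579, 570, 579, 577, 571]
t=8: [702, 696, 688, 700, 698, 699, 697, 691, 698, 691, 693, 697]
t=9: [491, 495, 501, 492, 493, 493, 494, 498, 493, 498, 497, 494]
t=10: [803, 806, 809, 804, 805, 805, 805, 809, 805, 809, 808, 805]
t=11: [318, 316, 313, 317, 316, 316, 316, 313, 316, 313, 314, 316]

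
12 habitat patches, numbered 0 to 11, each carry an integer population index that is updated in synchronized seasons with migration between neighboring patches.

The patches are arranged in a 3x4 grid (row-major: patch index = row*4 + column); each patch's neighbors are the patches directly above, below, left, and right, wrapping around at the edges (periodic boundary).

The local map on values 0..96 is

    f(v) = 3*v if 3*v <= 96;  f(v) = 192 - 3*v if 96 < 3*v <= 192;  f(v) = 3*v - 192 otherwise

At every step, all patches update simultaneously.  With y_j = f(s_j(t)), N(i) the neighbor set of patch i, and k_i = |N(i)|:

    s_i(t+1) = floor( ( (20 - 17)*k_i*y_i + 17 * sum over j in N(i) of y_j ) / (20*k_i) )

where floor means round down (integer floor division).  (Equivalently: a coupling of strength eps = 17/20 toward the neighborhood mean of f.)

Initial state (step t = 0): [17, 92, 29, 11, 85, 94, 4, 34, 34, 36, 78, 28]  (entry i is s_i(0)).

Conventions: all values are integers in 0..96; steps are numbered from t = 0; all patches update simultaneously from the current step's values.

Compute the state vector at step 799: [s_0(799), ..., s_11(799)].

Answer: [65, 65, 48, 48, 65, 65, 48, 48, 65, 65, 48, 48]
Key observation: The state at step 28, [38, 38, 12, 12, 38, 38, 12, 12, 38, 38, 12, 12], reappears at step 36: the system is in a cycle of period 8 from step 28 on.  Therefore the state at step 799 equals the state at step 28 + ((799 - 28) mod 8) = 31, which is [65, 65, 48, 48, 65, 65, 48, 48, 65, 65, 48, 48].

Derivation:
t=0: [17, 92, 29, 11, 85, 94, 4, 34, 34, 36, 78, 28]
t=1: [65, 78, 49, 71, 77, 65, 67, 54, 73, 77, 63, 66]
t=2: [27, 25, 22, 21, 19, 27, 18, 20, 22, 21, 21, 18]
t=3: [67, 73, 64, 64, 69, 65, 65, 57, 64, 70, 59, 61]
t=4: [10, 10, 9, 8, 9, 13, 8, 8, 10, 12, 8, 9]
t=5: [28, 32, 25, 26, 30, 30, 27, 25, 30, 31, 27, 25]
t=6: [87, 87, 82, 77, 85, 90, 80, 80, 86, 89, 81, 80]
t=7: [60, 69, 52, 52, 64, 65, 56, 49, 64, 67, 55, 50]
t=8: [12, 15, 27, 34, 12, 10, 27, 28, 13, 10, 27, 29]
t=9: [50, 44, 75, 74, 45, 45, 70, 75, 46, 45, 71, 75]
t=10: [49, 49, 32, 34, 48, 49, 33, 34, 48, 49, 33, 34]
t=11: [55, 55, 82, 81, 55, 55, 82, 81, 55, 55, 82, 81]
t=12: [32, 32, 47, 46, 32, 32, 47, 46, 32, 32, 47, 46]
t=13: [87, 86, 61, 62, 87, 86, 61, 62, 87, 86, 61, 62]
t=14: [54, 54, 20, 20, 54, 54, 20, 20, 54, 54, 20, 20]
t=15: [36, 36, 53, 53, 36, 36, 53, 53, 36, 36, 53, 53]
t=16: [73, 73, 43, 43, 73, 73, 43, 43, 73, 73, 43, 43]
t=17: [34, 34, 55, 55, 34, 34, 55, 55, 34, 34, 55, 55]
t=18: [76, 76, 40, 40, 76, 76, 40, 40, 76, 76, 40, 40]
t=19: [43, 43, 64, 64, 43, 43, 64, 64, 43, 43, 64, 64]
t=20: [49, 49, 13, 13, 49, 49, 13, 13, 49, 49, 13, 13]
t=21: [43, 43, 40, 40, 43, 43, 40, 40, 43, 43, 40, 40]
t=22: [64, 64, 70, 70, 64, 64, 70, 70, 64, 64, 70, 70]
t=23: [3, 3, 14, 14, 3, 3, 14, 14, 3, 3, 14, 14]
t=24: [16, 16, 34, 34, 16, 16, 34, 34, 16, 16, 34, 34]
t=25: [56, 56, 81, 81, 56, 56, 81, 81, 56, 56, 81, 81]
t=26: [29, 29, 45, 45, 29, 29, 45, 45, 29, 29, 45, 45]
t=27: [80, 80, 63, 63, 80, 80, 63, 63, 80, 80, 63, 63]
t=28: [38, 38, 12, 12, 38, 38, 12, 12, 38, 38, 12, 12]
t=29: [69, 69, 44, 44, 69, 69, 44, 44, 69, 69, 44, 44]
t=30: [24, 24, 50, 50, 24, 24, 50, 50, 24, 24, 50, 50]
t=31: [65, 65, 48, 48, 65, 65, 48, 48, 65, 65, 48, 48]
t=32: [12, 12, 38, 38, 12, 12, 38, 38, 12, 12, 38, 38]
t=33: [44, 44, 69, 69, 44, 44, 69, 69, 44, 44, 69, 69]
t=34: [50, 50, 24, 24, 50, 50, 24, 24, 50, 50, 24, 24]
t=35: [48, 48, 65, 65, 48, 48, 65, 65, 48, 48, 65, 65]
t=36: [38, 38, 12, 12, 38, 38, 12, 12, 38, 38, 12, 12]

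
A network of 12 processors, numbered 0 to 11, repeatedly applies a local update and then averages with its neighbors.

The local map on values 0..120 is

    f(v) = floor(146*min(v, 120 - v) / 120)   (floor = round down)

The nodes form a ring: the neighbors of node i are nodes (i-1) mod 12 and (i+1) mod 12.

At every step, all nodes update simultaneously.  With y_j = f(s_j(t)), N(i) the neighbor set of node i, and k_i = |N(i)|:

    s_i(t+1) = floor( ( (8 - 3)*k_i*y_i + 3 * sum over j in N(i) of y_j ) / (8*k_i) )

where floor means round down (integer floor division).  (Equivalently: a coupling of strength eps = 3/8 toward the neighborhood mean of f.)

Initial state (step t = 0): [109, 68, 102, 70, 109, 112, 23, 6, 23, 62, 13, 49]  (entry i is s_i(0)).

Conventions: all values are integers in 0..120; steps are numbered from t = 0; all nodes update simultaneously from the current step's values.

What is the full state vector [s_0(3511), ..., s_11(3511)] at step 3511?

Answer: [67, 68, 68, 67, 63, 59, 59, 59, 60, 60, 62, 65]
Key observation: The state at step 21, [67, 68, 68, 67, 63, 60, 59, 58, 58, 58, 61, 65], reappears at step 25: the system is in a cycle of period 4 from step 21 on.  Therefore the state at step 3511 equals the state at step 21 + ((3511 - 21) mod 4) = 23, which is [67, 68, 68, 67, 63, 59, 59, 59, 60, 60, 62, 65].

Derivation:
t=0: [109, 68, 102, 70, 109, 112, 23, 6, 23, 62, 13, 49]
t=1: [31, 45, 36, 43, 21, 13, 19, 14, 31, 51, 33, 42]
t=2: [42, 48, 46, 45, 28, 18, 20, 21, 37, 53, 46, 46]
t=3: [53, 56, 55, 50, 35, 24, 23, 28, 44, 58, 56, 54]
t=4: [64, 66, 65, 57, 42, 31, 28, 36, 52, 66, 67, 65]
t=5: [67, 65, 66, 65, 51, 39, 36, 45, 59, 64, 64, 66]
t=6: [64, 65, 65, 65, 59, 49, 45, 55, 67, 68, 67, 65]
t=7: [67, 66, 66, 66, 67, 60, 57, 63, 64, 63, 64, 66]
t=8: [64, 64, 65, 64, 65, 70, 69, 68, 68, 68, 67, 65]
t=9: [67, 67, 66, 67, 65, 61, 61, 62, 63, 63, 64, 66]
t=10: [64, 64, 64, 64, 66, 70, 70, 70, 69, 68, 67, 65]
t=11: [67, 68, 68, 67, 64, 60, 60, 60, 61, 63, 64, 66]
t=12: [64, 63, 63, 64, 68, 72, 73, 72, 71, 69, 67, 65]
t=13: [67, 68, 68, 67, 63, 58, 57, 58, 59, 61, 64, 66]
t=14: [64, 63, 63, 64, 68, 69, 69, 70, 70, 70, 68, 65]
t=15: [67, 68, 68, 67, 63, 62, 61, 60, 60, 60, 63, 65]
t=16: [64, 63, 63, 64, 68, 70, 71, 72, 73, 72, 69, 66]
t=17: [67, 68, 68, 67, 63, 60, 59, 58, 57, 58, 61, 65]
t=18: [64, 63, 63, 64, 68, 71, 71, 70, 69, 70, 69, 66]
t=19: [67, 68, 68, 67, 63, 59, 59, 60, 61, 60, 62, 65]
t=20: [64, 63, 63, 64, 68, 70, 71, 72, 71, 72, 69, 66]
t=21: [67, 68, 68, 67, 63, 60, 59, 58, 58, 58, 61, 65]
t=22: [64, 63, 63, 64, 68, 71, 71, 70, 70, 70, 69, 66]
t=23: [67, 68, 68, 67, 63, 59, 59, 59, 60, 60, 62, 65]
t=24: [64, 63, 63, 64, 68, 70, 71, 71, 72, 72, 69, 66]
t=25: [67, 68, 68, 67, 63, 60, 59, 58, 58, 58, 61, 65]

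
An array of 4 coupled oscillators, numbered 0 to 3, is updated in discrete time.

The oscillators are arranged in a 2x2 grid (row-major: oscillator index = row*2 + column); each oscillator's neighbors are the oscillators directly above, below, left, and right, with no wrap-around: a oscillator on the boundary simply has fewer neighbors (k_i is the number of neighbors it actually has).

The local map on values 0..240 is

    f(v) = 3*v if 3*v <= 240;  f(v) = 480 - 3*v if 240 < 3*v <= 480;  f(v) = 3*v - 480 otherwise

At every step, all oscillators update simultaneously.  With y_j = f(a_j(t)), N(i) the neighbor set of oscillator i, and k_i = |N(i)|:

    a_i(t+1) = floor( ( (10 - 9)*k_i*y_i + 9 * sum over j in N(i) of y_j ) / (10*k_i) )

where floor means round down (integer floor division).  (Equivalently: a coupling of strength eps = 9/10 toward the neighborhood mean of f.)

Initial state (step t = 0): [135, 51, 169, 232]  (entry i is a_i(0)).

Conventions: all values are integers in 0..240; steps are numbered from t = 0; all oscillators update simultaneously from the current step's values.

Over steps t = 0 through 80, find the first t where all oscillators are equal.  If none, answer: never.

Answer: 8
Key observation: Synchronization is absorbing here: once all oscillators are equal they stay equal, and step 8 is the first all-equal step.

Derivation:
t=0: [135, 51, 169, 232]  (not all equal)
t=1: [88, 146, 133, 102]  (not all equal)
t=2: [76, 179, 183, 72]  (not all equal)
t=3: [79, 205, 206, 78]  (not all equal)
t=4: [146, 225, 225, 146]  (not all equal)
t=5: [179, 57, 57, 179]  (not all equal)
t=6: [159, 68, 68, 159]  (not all equal)
t=7: [183, 23, 23, 183]  (not all equal)
t=8: [69, 69, 69, 69]  (all equal)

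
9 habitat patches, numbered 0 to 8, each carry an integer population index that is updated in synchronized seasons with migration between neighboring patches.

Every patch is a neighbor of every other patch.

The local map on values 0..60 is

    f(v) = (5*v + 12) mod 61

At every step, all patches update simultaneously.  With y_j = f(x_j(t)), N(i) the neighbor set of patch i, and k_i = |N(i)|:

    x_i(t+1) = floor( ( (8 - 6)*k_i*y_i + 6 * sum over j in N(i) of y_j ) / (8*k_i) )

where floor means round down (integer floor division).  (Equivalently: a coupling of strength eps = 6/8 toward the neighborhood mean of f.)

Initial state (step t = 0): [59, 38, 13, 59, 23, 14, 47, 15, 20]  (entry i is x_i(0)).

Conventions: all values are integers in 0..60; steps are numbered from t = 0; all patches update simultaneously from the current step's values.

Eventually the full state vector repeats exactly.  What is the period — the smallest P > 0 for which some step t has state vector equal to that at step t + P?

Answer: 4
Key observation: The state at step 28, [5, 5, 5, 5, 5, 5, 5, 5, 9], reappears at step 32 — and no state repeats earlier — so the cycle the system enters has period 4.

Derivation:
t=0: [59, 38, 13, 59, 23, 14, 47, 15, 20]
t=1: [13, 16, 16, 13, 14, 16, 14, 17, 21]
t=2: [26, 29, 29, 26, 27, 29, 27, 29, 33]
t=3: [29, 32, 32, 29, 30, 32, 30, 32, 35]
t=4: [38, 41, 41, 38, 39, 41, 39, 41, 33]
t=5: [28, 31, 31, 28, 29, 31, 29, 31, 34]
t=6: [39, 41, 41, 39, 40, 41, 40, 41, 44]
t=7: [31, 32, 32, 31, 31, 32, 31, 32, 34]
t=8: [48, 49, 49, 48, 48, 49, 48, 49, 50]
t=9: [10, 11, 11, 10, 10, 11, 10, 11, 12]
t=10: [3, 4, 4, 3, 3, 4, 3, 4, 5]
t=11: [29, 30, 30, 29, 29, 30, 29, 30, 31]
t=12: [37, 38, 38, 37, 37, 38, 37, 38, 39]
t=13: [16, 17, 17, 16, 16, 17, 16, 17, 18]
t=14: [33, 34, 34, 33, 33, 34, 33, 34, 35]
t=15: [52, 52, 52, 52, 52, 52, 52, 52, 44]
t=16: [29, 29, 29, 29, 29, 29, 29, 29, 33]
t=17: [36, 36, 36, 36, 36, 36, 36, 36, 40]
t=18: [10, 10, 10, 10, 10, 10, 10, 10, 14]
t=19: [2, 2, 2, 2, 2, 2, 2, 2, 6]
t=20: [23, 23, 23, 23, 23, 23, 23, 23, 27]
t=21: [6, 6, 6, 6, 6, 6, 6, 6, 10]
t=22: [38, 38, 38, 38, 38, 38, 38, 38, 31]
t=23: [21, 21, 21, 21, 21, 21, 21, 21, 25]
t=24: [52, 52, 52, 52, 52, 52, 52, 52, 45]
t=25: [30, 30, 30, 30, 30, 30, 30, 30, 34]
t=26: [41, 41, 41, 41, 41, 41, 41, 41, 45]
t=27: [35, 35, 35, 35, 35, 35, 35, 35, 39]
t=28: [5, 5, 5, 5, 5, 5, 5, 5, 9]
t=29: [38, 38, 38, 38, 38, 38, 38, 38, 42]
t=30: [20, 20, 20, 20, 20, 20, 20, 20, 24]
t=31: [47, 47, 47, 47, 47, 47, 47, 47, 40]
t=32: [5, 5, 5, 5, 5, 5, 5, 5, 9]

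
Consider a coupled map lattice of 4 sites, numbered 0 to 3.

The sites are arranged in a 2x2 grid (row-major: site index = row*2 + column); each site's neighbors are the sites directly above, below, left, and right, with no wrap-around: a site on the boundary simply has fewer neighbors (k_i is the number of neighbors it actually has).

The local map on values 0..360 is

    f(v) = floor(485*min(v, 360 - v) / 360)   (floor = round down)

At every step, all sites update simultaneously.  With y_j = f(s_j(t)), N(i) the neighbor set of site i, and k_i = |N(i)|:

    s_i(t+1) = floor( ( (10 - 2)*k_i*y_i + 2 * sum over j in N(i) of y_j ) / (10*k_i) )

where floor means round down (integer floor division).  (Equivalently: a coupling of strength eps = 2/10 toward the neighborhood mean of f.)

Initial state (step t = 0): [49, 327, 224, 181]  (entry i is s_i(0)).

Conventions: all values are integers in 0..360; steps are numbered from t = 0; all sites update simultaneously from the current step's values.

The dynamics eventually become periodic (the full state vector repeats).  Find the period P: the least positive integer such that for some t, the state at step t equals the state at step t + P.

Answer: 16
Key observation: The state at step 61, [235, 235, 235, 235], reappears at step 77 — and no state repeats earlier — so the cycle the system enters has period 16.

Derivation:
t=0: [49, 327, 224, 181]
t=1: [75, 65, 177, 215]
t=2: [113, 99, 220, 188]
t=3: [153, 144, 188, 216]
t=4: [207, 195, 224, 197]
t=5: [205, 220, 188, 215]
t=6: [208, 190, 225, 197]
t=7: [204, 225, 187, 216]
t=8: [209, 185, 226, 196]
t=9: [203, 230, 186, 217]
t=10: [209, 180, 227, 194]
t=11: [204, 236, 185, 220]
t=12: [208, 173, 227, 190]
t=13: [204, 229, 186, 224]
t=14: [209, 180, 226, 187]
t=15: [204, 237, 187, 228]
t=16: [207, 170, 225, 181]
t=17: [205, 227, 189, 233]
t=18: [207, 181, 221, 177]
t=19: [207, 237, 194, 233]
t=20: [203, 169, 216, 175]
t=21: [210, 226, 199, 230]
t=22: [201, 181, 210, 179]
t=23: [215, 238, 207, 237]
t=24: [193, 167, 200, 169]
t=25: [223, 224, 217, 225]
t=26: [184, 182, 190, 182]
t=27: [236, 238, 230, 238]
t=28: [167, 164, 173, 165]
t=29: [224, 220, 231, 222]
t=30: [182, 187, 175, 184]
t=31: [238, 234, 235, 236]
t=32: [164, 168, 167, 167]
t=33: [221, 225, 223, 224]
t=34: [186, 181, 184, 182]
t=35: [235, 240, 236, 239]
t=36: [167, 161, 166, 163]
t=37: [223, 217, 222, 219]
t=38: [184, 190, 185, 188]
t=39: [236, 230, 234, 231]
t=40: [168, 174, 169, 172]
t=41: [226, 232, 227, 230]
t=42: [179, 173, 178, 175]
t=43: [240, 234, 238, 235]
t=44: [162, 168, 164, 167]
t=45: [219, 225, 220, 223]
t=46: [188, 182, 187, 184]
t=47: [232, 238, 233, 236]
t=48: [171, 165, 170, 167]
t=49: [229, 223, 228, 224]
t=50: [176, 183, 177, 182]
t=51: [237, 238, 238, 238]
t=52: [164, 164, 164, 164]
t=53: [220, 220, 220, 220]
t=54: [188, 188, 188, 188]
t=55: [231, 231, 231, 231]
t=56: [173, 173, 173, 173]
t=57: [233, 233, 233, 233]
t=58: [171, 171, 171, 171]
t=59: [230, 230, 230, 230]
t=60: [175, 175, 175, 175]
t=61: [235, 235, 235, 235]
t=62: [168, 168, 168, 168]
t=63: [226, 226, 226, 226]
t=64: [180, 180, 180, 180]
t=65: [242, 242, 242, 242]
t=66: [158, 158, 158, 158]
t=67: [212, 212, 212, 212]
t=68: [199, 199, 199, 199]
t=69: [216, 216, 216, 216]
t=70: [194, 194, 194, 194]
t=71: [223, 223, 223, 223]
t=72: [184, 184, 184, 184]
t=73: [237, 237, 237, 237]
t=74: [165, 165, 165, 165]
t=75: [222, 222, 222, 222]
t=76: [185, 185, 185, 185]
t=77: [235, 235, 235, 235]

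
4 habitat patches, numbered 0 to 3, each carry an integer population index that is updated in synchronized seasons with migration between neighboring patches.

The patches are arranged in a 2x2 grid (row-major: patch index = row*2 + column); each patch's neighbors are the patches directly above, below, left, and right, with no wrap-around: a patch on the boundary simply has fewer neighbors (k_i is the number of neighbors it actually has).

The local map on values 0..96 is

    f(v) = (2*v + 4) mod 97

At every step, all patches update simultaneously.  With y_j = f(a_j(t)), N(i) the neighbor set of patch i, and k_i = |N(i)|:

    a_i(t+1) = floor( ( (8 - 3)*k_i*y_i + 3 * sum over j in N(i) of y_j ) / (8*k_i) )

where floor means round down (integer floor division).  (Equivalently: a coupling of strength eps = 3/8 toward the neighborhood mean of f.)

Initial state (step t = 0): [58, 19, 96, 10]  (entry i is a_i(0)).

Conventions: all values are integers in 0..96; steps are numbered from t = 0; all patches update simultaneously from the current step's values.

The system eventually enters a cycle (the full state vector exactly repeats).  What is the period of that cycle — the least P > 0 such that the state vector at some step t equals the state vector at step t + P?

Answer: 4
Key observation: The state at step 90, [46, 76, 46, 76], reappears at step 94 — and no state repeats earlier — so the cycle the system enters has period 4.

Derivation:
t=0: [58, 19, 96, 10]
t=1: [22, 35, 10, 23]
t=2: [48, 64, 33, 49]
t=3: [21, 23, 45, 22]
t=4: [55, 48, 76, 57]
t=5: [22, 9, 44, 24]
t=6: [51, 32, 76, 53]
t=7: [29, 46, 41, 31]
t=8: [72, 84, 77, 75]
t=9: [57, 67, 58, 61]
t=10: [25, 35, 23, 30]
t=11: [57, 68, 53, 63]
t=12: [23, 37, 18, 31]
t=13: [53, 70, 46, 63]
t=14: [34, 38, 68, 47]
t=15: [68, 63, 40, 23]
t=16: [48, 38, 69, 53]
t=17: [25, 53, 31, 31]
t=18: [48, 30, 63, 56]
t=19: [20, 44, 24, 30]
t=20: [54, 77, 52, 67]
t=21: [22, 48, 17, 39]
t=22: [37, 26, 48, 58]
t=23: [59, 53, 20, 25]
t=24: [26, 22, 42, 44]
t=25: [60, 57, 82, 83]
t=26: [34, 31, 63, 62]
t=27: [63, 60, 39, 37]
t=28: [41, 37, 72, 69]
t=29: [77, 73, 56, 52]
t=30: [51, 46, 25, 20]
t=31: [33, 69, 43, 55]
t=32: [69, 44, 72, 35]
t=33: [54, 79, 54, 73]
t=34: [24, 53, 22, 48]
t=35: [43, 18, 40, 13]
t=36: [79, 47, 75, 42]
t=37: [51, 29, 64, 65]
t=38: [23, 47, 30, 41]
t=39: [43, 26, 65, 65]
t=40: [73, 58, 46, 40]
t=41: [55, 40, 85, 74]
t=42: [40, 66, 61, 64]
t=43: [65, 46, 40, 34]
t=44: [56, 80, 72, 78]
t=45: [34, 57, 47, 61]
t=46: [49, 32, 19, 22]
t=47: [23, 52, 36, 50]
t=48: [47, 17, 58, 20]
t=49: [12, 32, 22, 38]
t=50: [39, 62, 50, 71]
t=51: [58, 43, 28, 37]
t=52: [42, 75, 56, 76]
t=53: [69, 63, 39, 51]
t=54: [49, 30, 61, 27]
t=55: [20, 51, 29, 53]
t=56: [40, 16, 49, 21]
t=57: [60, 46, 27, 36]
t=58: [45, 79, 55, 76]
t=59: [74, 69, 39, 52]
t=60: [58, 40, 63, 30]
t=61: [36, 68, 36, 61]
t=62: [69, 46, 67, 40]
t=63: [53, 84, 49, 78]
t=64: [23, 61, 17, 54]
t=65: [43, 30, 35, 21]
t=66: [82, 65, 71, 54]
t=67: [60, 39, 46, 25]
t=68: [50, 66, 75, 67]
t=69: [22, 33, 44, 43]
t=70: [60, 69, 83, 86]
t=71: [39, 48, 65, 71]
t=72: [58, 26, 47, 38]
t=73: [25, 54, 19, 60]
t=74: [44, 24, 41, 27]
t=75: [83, 60, 81, 62]
t=76: [63, 36, 62, 37]
t=77: [40, 68, 40, 68]
t=78: [76, 50, 76, 50]
t=79: [49, 16, 49, 16]
t=80: [10, 30, 10, 30]
t=81: [31, 56, 31, 56]
t=82: [57, 27, 57, 27]
t=83: [27, 51, 27, 51]
t=84: [48, 18, 48, 18]
t=85: [9, 33, 9, 33]
t=86: [31, 61, 31, 61]
t=87: [59, 35, 59, 35]
t=88: [34, 64, 34, 64]
t=89: [65, 41, 65, 41]
t=90: [46, 76, 46, 76]
t=91: [89, 65, 89, 65]
t=92: [76, 46, 76, 46]
t=93: [65, 89, 65, 89]
t=94: [46, 76, 46, 76]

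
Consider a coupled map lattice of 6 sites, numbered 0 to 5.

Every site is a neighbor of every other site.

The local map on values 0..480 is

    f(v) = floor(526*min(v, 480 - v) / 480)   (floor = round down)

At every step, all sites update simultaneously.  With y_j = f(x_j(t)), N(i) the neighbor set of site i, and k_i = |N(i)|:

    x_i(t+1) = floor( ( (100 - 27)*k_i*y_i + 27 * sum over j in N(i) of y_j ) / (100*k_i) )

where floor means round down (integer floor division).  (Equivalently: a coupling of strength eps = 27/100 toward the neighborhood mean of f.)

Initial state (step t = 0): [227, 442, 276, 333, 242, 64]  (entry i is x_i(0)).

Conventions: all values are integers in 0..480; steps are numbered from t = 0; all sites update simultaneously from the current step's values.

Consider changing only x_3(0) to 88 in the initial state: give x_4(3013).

Simulating step by step:
t=0: [227, 442, 276, 88, 242, 64]
t=1: [218, 78, 201, 115, 226, 97]
t=2: [216, 112, 203, 140, 222, 126]
t=3: [219, 142, 210, 163, 224, 153]
t=4: [227, 170, 221, 185, 231, 178]
t=5: [239, 197, 235, 208, 242, 203]
t=6: [254, 223, 251, 231, 253, 227]
t=7: [247, 245, 249, 251, 248, 248]
t=8: [254, 255, 253, 251, 253, 253]
t=9: [247, 246, 247, 249, 247, 247]
t=10: [254, 255, 254, 253, 254, 254]
t=11: [247, 246, 247, 247, 247, 247]
t=12: [255, 255, 255, 255, 255, 255]
t=13: [246, 246, 246, 246, 246, 246]
t=14: [256, 256, 256, 256, 256, 256]
t=15: [245, 245, 245, 245, 245, 245]
t=16: [257, 257, 257, 257, 257, 257]
t=17: [244, 244, 244, 244, 244, 244]
t=18: [258, 258, 258, 258, 258, 258]
t=19: [243, 243, 243, 243, 243, 243]
t=20: [259, 259, 259, 259, 259, 259]
t=21: [242, 242, 242, 242, 242, 242]
t=22: [260, 260, 260, 260, 260, 260]
t=23: [241, 241, 241, 241, 241, 241]
t=24: [261, 261, 261, 261, 261, 261]
t=25: [239, 239, 239, 239, 239, 239]
t=26: [261, 261, 261, 261, 261, 261]

Answer: x_4(3013) = 239
Key observation: The state at step 24, [261, 261, 261, 261, 261, 261], reappears at step 26: the system is in a cycle of period 2 from step 24 on.  Therefore the state at step 3013 equals the state at step 24 + ((3013 - 24) mod 2) = 25, which is [239, 239, 239, 239, 239, 239].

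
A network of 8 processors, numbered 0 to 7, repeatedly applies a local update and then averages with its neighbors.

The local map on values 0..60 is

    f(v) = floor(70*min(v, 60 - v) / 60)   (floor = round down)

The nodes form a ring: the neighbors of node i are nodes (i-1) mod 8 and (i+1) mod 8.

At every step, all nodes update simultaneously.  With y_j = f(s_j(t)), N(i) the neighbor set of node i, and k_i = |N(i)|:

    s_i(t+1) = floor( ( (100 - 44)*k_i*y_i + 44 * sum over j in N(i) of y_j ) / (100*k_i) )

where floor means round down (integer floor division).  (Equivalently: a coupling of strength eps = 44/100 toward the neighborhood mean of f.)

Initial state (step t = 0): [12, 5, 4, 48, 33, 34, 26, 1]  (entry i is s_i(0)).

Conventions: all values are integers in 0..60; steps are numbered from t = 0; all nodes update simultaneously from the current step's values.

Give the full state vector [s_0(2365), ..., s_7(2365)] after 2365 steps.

Simulating step by step:
t=0: [12, 5, 4, 48, 33, 34, 26, 1]
t=1: [9, 6, 6, 15, 27, 30, 23, 10]
t=2: [9, 7, 9, 17, 28, 32, 24, 14]
t=3: [10, 8, 11, 19, 29, 31, 26, 17]
t=4: [12, 10, 13, 22, 30, 32, 28, 19]
t=5: [15, 12, 16, 25, 32, 32, 29, 22]
t=6: [18, 15, 19, 27, 31, 32, 31, 25]
t=7: [21, 18, 22, 29, 32, 32, 31, 28]
t=8: [25, 22, 25, 31, 32, 32, 32, 30]
t=9: [29, 26, 29, 31, 32, 32, 32, 33]
t=10: [31, 31, 32, 32, 32, 32, 31, 31]
t=11: [33, 32, 32, 32, 32, 32, 32, 33]
t=12: [31, 31, 32, 32, 32, 32, 31, 31]

Answer: [33, 32, 32, 32, 32, 32, 32, 33]
Key observation: The state at step 10, [31, 31, 32, 32, 32, 32, 31, 31], reappears at step 12: the system is in a cycle of period 2 from step 10 on.  Therefore the state at step 2365 equals the state at step 10 + ((2365 - 10) mod 2) = 11, which is [33, 32, 32, 32, 32, 32, 32, 33].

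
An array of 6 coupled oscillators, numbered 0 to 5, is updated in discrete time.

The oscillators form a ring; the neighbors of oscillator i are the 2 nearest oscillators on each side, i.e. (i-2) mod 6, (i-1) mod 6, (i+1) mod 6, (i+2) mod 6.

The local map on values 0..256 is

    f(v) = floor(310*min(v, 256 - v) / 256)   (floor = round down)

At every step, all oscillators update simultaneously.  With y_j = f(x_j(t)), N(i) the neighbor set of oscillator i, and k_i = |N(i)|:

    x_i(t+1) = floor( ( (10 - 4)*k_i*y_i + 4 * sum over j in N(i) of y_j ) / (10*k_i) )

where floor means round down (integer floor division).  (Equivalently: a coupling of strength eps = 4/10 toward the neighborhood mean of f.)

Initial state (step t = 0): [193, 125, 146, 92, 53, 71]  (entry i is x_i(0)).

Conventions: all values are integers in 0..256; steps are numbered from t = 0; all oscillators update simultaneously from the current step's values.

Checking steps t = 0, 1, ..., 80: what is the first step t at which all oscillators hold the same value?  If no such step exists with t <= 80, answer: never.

Answer: 11
Key observation: Synchronization is absorbing here: once all oscillators are equal they stay equal, and step 11 is the first all-equal step.

Derivation:
t=0: [193, 125, 146, 92, 53, 71]  (not all equal)
t=1: [88, 131, 120, 109, 78, 91]  (not all equal)
t=2: [113, 139, 135, 128, 105, 114]  (not all equal)
t=3: [136, 142, 143, 148, 133, 138]  (not all equal)
t=4: [143, 138, 137, 134, 144, 141]  (not all equal)
t=5: [137, 141, 142, 144, 137, 139]  (not all equal)
t=6: [142, 139, 139, 137, 142, 140]  (not all equal)
t=7: [138, 140, 140, 142, 139, 140]  (not all equal)
t=8: [141, 140, 140, 138, 140, 140]  (not all equal)
t=9: [139, 140, 140, 141, 140, 140]  (not all equal)
t=10: [140, 140, 140, 139, 140, 140]  (not all equal)
t=11: [140, 140, 140, 140, 140, 140]  (all equal)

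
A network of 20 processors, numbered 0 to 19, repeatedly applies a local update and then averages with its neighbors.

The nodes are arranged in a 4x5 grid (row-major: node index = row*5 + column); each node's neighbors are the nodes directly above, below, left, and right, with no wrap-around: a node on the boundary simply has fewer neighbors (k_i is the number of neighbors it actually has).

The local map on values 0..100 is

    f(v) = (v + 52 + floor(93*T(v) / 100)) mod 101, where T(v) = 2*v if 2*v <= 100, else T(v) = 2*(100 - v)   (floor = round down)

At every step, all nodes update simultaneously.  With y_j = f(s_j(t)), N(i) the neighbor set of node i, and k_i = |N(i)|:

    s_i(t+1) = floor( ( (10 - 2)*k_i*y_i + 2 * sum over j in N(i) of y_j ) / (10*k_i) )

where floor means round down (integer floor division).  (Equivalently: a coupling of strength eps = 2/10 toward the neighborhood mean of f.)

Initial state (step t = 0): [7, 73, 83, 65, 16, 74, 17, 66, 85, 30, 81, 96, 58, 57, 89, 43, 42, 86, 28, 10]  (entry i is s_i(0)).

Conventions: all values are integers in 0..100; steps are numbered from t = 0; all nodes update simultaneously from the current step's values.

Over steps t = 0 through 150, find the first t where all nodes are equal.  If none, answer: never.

Simulating step by step:
t=0: [7, 73, 83, 65, 16, 74, 17, 66, 85, 30, 81, 96, 58, 57, 89, 43, 42, 86, 28, 10]  (not all equal)
t=1: [72, 75, 67, 79, 89, 74, 94, 79, 64, 43, 66, 59, 83, 81, 61, 72, 69, 63, 40, 73]  (not all equal)
t=2: [74, 71, 77, 69, 62, 72, 59, 69, 78, 73, 79, 82, 67, 68, 81, 75, 77, 79, 66, 74]  (not all equal)
t=3: [73, 75, 71, 76, 81, 75, 83, 76, 70, 73, 69, 68, 77, 77, 68, 71, 69, 70, 78, 73]  (not all equal)
t=4: [73, 71, 74, 71, 68, 72, 66, 71, 75, 73, 76, 76, 70, 70, 76, 75, 76, 75, 69, 73]  (not all equal)
t=5: [74, 75, 73, 74, 77, 75, 78, 75, 72, 73, 71, 71, 75, 75, 71, 71, 71, 72, 76, 74]  (not all equal)
t=6: [72, 72, 73, 73, 70, 72, 69, 72, 74, 73, 74, 74, 72, 72, 74, 75, 75, 74, 71, 73]  (not all equal)
t=7: [75, 75, 74, 74, 75, 75, 76, 74, 73, 74, 73, 73, 74, 74, 73, 72, 72, 73, 74, 74]  (not all equal)
t=8: [72, 72, 72, 73, 72, 72, 71, 72, 73, 73, 73, 73, 73, 73, 73, 74, 74, 73, 73, 73]  (not all equal)
t=9: [75, 75, 74, 74, 74, 74, 74, 74, 74, 74, 74, 74, 74, 74, 74, 73, 73, 73, 74, 74]  (not all equal)
t=10: [72, 72, 72, 73, 73, 72, 72, 73, 73, 73, 73, 73, 73, 73, 73, 73, 73, 73, 73, 73]  (not all equal)
t=11: [75, 75, 74, 74, 74, 74, 74, 74, 74, 74, 74, 74, 74, 74, 74, 74, 74, 74, 74, 74]  (not all equal)
t=12: [72, 72, 72, 73, 73, 72, 72, 73, 73, 73, 73, 73, 73, 73, 73, 73, 73, 73, 73, 73]  (not all equal)

Answer: never
Key observation: The state at step 10 reappears at step 12 — the system is in a cycle of period 2 from step 10 on.  No step 0..12 is synchronized, and the cycle repeats forever, so no step up to 150 (or ever) has all nodes equal.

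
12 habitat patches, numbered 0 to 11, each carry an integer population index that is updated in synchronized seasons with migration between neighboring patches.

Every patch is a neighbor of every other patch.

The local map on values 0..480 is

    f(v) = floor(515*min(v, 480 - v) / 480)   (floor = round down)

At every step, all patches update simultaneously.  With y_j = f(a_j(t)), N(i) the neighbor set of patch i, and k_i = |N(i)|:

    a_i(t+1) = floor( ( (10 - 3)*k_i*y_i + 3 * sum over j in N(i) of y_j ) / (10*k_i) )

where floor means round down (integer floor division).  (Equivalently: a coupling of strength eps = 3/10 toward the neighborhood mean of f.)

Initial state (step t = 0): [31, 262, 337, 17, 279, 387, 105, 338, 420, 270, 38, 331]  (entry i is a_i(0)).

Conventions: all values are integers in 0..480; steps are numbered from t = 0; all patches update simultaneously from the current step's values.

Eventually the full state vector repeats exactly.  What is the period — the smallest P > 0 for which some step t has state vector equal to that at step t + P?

Answer: 4
Key observation: The state at step 16, [256, 256, 256, 256, 256, 256, 256, 256, 256, 256, 256, 256], reappears at step 20 — and no state repeats earlier — so the cycle the system enters has period 4.

Derivation:
t=0: [31, 262, 337, 17, 279, 387, 105, 338, 420, 270, 38, 331]
t=1: [63, 197, 143, 53, 185, 107, 116, 143, 84, 192, 67, 147]
t=2: [88, 185, 146, 81, 176, 120, 127, 146, 104, 182, 91, 149]
t=3: [109, 179, 151, 104, 172, 132, 137, 151, 121, 177, 111, 153]
t=4: [127, 178, 158, 124, 173, 144, 147, 158, 136, 176, 129, 159]
t=5: [144, 180, 166, 142, 177, 156, 158, 166, 150, 179, 145, 167]
t=6: [159, 186, 176, 158, 183, 168, 170, 176, 163, 185, 160, 176]
t=7: [174, 193, 186, 173, 191, 181, 182, 186, 177, 193, 175, 186]
t=8: [189, 203, 197, 188, 201, 194, 195, 197, 191, 203, 189, 197]
t=9: [204, 214, 210, 203, 213, 208, 209, 210, 205, 214, 204, 210]
t=10: [219, 227, 224, 219, 226, 223, 223, 224, 220, 227, 219, 224]
t=11: [235, 241, 239, 235, 240, 238, 238, 239, 236, 241, 235, 239]
t=12: [252, 255, 255, 252, 256, 254, 254, 255, 253, 255, 252, 255]
t=13: [243, 241, 241, 243, 240, 242, 242, 241, 242, 241, 243, 241]
t=14: [254, 255, 255, 254, 256, 255, 255, 255, 255, 255, 254, 255]
t=15: [241, 241, 241, 241, 240, 241, 241, 241, 241, 241, 241, 241]
t=16: [256, 256, 256, 256, 256, 256, 256, 256, 256, 256, 256, 256]
t=17: [240, 240, 240, 240, 240, 240, 240, 240, 240, 240, 240, 240]
t=18: [257, 257, 257, 257, 257, 257, 257, 257, 257, 257, 257, 257]
t=19: [239, 239, 239, 239, 239, 239, 239, 239, 239, 239, 239, 239]
t=20: [256, 256, 256, 256, 256, 256, 256, 256, 256, 256, 256, 256]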